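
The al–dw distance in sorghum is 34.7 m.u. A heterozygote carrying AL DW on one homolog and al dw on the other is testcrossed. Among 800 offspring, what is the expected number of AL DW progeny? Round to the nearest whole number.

A map distance of 34.7 m.u. corresponds to a recombination frequency of 0.347.
The F1 is AL DW / al dw, so AL DW is a parental gamete class with expected frequency (1 − r)/2 = 0.653/2 = 0.3265.
Expected number = 0.3265 × 800 = 261.20 ≈ 261.

261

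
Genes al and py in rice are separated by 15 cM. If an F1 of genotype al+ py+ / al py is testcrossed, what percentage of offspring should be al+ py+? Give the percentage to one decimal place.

42.5%

A map distance of 15 cM corresponds to a recombination frequency of 0.150.
The F1 is al+ py+ / al py, so al+ py+ is a parental gamete class with expected frequency (1 − r)/2 = 0.850/2 = 0.4250.
That is 0.4250 = 42.5% of the progeny.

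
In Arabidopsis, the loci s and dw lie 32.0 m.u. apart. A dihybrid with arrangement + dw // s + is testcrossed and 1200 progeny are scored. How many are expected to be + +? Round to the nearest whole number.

A map distance of 32.0 m.u. corresponds to a recombination frequency of 0.320.
The F1 is + dw / s +, so + + is a recombinant gamete class with expected frequency r/2 = 0.320/2 = 0.1600.
Expected number = 0.1600 × 1200 = 192.00 ≈ 192.

192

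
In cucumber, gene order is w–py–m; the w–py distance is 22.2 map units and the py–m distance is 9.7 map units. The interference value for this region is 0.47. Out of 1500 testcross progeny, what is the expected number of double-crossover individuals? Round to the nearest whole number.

Map distances give recombination frequencies of 0.222 and 0.097 for the two intervals.
With interference 0.47 (so coincidence = 0.53), expected double-crossover frequency = 0.222 × 0.097 × 0.53 = 0.01141.
Expected number = 0.01141 × 1500 = 17.12 ≈ 17.

17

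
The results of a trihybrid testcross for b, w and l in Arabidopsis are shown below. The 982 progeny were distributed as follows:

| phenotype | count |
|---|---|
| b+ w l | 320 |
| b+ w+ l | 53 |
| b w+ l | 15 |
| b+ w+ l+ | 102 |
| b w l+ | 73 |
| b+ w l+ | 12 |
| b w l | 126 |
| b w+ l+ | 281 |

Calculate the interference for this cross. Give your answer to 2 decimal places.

0.32

The two most frequent reciprocal classes, b w+ l+ and b+ w l, are the parental types, so the F1 was b w+ l+ / b+ w l.
The two rarest classes, b w+ l and b+ w l+, are the double crossovers. Comparing them with the parentals, only the l allele has switched, so l is the middle locus and the order is w – l – b.
w–l: (126 + 27)/982 = 0.1558; l–b: (228 + 27)/982 = 0.2597.
Expected DCO frequency = 0.1558 × 0.2597 ≈ 0.04046; observed = 27/982 ≈ 0.02749.
Coefficient of coincidence = 0.02749/0.04046 ≈ 0.68; interference = 1 − 0.68 = 0.32.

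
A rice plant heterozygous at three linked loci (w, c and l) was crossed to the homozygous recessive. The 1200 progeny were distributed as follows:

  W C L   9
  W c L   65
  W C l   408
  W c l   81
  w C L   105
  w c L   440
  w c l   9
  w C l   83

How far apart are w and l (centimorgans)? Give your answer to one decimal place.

The two most frequent reciprocal classes, W C l and w c L, are the parental types, so the F1 was W C l / w c L.
The two rarest classes, W C L and w c l, are the double crossovers. Comparing them with the parentals, only the l allele has switched, so l is the middle locus and the order is w – l – c.
Crossovers in the w–l interval produce the single-crossover classes w C l and W c L (83 + 65 = 148) plus the double crossovers (18).
RF(w–l) = (148 + 18) / 1200 = 166/1200 = 0.1383 → 13.8 centimorgans.

13.8 centimorgans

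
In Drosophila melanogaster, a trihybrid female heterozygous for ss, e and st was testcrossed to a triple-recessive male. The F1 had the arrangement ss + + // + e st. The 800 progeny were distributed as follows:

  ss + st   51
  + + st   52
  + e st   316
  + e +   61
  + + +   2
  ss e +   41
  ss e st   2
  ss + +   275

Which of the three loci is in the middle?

The two rarest classes, + + + and ss e st, are the double crossovers. Comparing them with the parentals, only the ss allele has switched, so ss is the middle locus and the order is st – ss – e.

ss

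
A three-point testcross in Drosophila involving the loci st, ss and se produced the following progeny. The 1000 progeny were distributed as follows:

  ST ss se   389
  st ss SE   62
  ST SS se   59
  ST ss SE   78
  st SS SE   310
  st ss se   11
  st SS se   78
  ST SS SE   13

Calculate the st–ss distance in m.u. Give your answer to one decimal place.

The two most frequent reciprocal classes, st SS SE and ST ss se, are the parental types, so the F1 was st SS SE / ST ss se.
The two rarest classes, ST SS SE and st ss se, are the double crossovers. Comparing them with the parentals, only the st allele has switched, so st is the middle locus and the order is se – st – ss.
Crossovers in the st–ss interval produce the single-crossover classes st ss SE and ST SS se (62 + 59 = 121) plus the double crossovers (24).
RF(st–ss) = (121 + 24) / 1000 = 145/1000 = 0.1450 → 14.5 m.u.

14.5 m.u.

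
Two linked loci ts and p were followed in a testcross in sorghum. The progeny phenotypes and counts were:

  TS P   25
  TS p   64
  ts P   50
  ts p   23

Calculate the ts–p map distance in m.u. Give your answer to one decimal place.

The two most frequent classes, TS p (64) and ts P (50), are the parental types, so the F1 was TS p / ts P.
The recombinant classes are TS P and ts p: 25 + 23 = 48.
Recombination frequency = 48/162 = 0.2963 ≈ 29.6%, i.e. 29.6 m.u.

29.6 m.u.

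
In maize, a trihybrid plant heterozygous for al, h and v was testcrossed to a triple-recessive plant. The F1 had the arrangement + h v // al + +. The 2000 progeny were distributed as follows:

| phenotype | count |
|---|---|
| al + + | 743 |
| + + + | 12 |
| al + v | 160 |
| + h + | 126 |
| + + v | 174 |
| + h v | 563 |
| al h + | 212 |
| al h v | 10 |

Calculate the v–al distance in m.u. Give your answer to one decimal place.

The two rarest classes, al h v and + + +, are the double crossovers. Comparing them with the parentals, only the al allele has switched, so al is the middle locus and the order is h – al – v.
Crossovers in the al–v interval produce the single-crossover classes + h + and al + v (126 + 160 = 286) plus the double crossovers (22).
RF(al–v) = (286 + 22) / 2000 = 308/2000 = 0.1540 → 15.4 m.u.

15.4 m.u.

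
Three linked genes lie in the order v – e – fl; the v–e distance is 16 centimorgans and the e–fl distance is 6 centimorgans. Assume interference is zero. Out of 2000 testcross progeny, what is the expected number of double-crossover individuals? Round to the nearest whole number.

19

Map distances give recombination frequencies of 0.160 and 0.060 for the two intervals.
With no interference, expected double-crossover frequency = 0.160 × 0.060 = 0.00960.
Expected number = 0.00960 × 2000 = 19.20 ≈ 19.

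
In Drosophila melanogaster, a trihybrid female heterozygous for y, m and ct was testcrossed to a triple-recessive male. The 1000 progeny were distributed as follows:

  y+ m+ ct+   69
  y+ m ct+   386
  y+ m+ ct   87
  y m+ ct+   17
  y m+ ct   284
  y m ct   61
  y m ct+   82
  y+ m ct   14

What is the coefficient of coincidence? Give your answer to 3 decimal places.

0.963

The two most frequent reciprocal classes, y+ m ct+ and y m+ ct, are the parental types, so the F1 was y+ m ct+ / y m+ ct.
The two rarest classes, y+ m ct and y m+ ct+, are the double crossovers. Comparing them with the parentals, only the ct allele has switched, so ct is the middle locus and the order is y – ct – m.
y–ct: (169 + 31)/1000 = 0.2000; ct–m: (130 + 31)/1000 = 0.1610.
Expected DCO frequency = 0.2000 × 0.1610 ≈ 0.03220; observed = 31/1000 ≈ 0.03100.
Coefficient of coincidence = 0.03100/0.03220 ≈ 0.963.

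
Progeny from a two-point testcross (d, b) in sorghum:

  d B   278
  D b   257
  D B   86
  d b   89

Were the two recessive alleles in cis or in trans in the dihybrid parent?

trans

The two most frequent classes are D b (257) and d B (278); these are the parental (non-recombinant) types.
So the F1 carried D b on one chromosome and d B on the other — the recessive alleles are on opposite chromosomes (trans / repulsion).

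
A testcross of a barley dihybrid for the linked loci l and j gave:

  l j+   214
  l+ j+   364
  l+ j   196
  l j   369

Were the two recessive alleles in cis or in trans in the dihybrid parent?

cis

The two most frequent classes are l+ j+ (364) and l j (369); these are the parental (non-recombinant) types.
So the F1 carried l+ j+ on one chromosome and l j on the other — the recessive alleles are on the same chromosome (cis / coupling).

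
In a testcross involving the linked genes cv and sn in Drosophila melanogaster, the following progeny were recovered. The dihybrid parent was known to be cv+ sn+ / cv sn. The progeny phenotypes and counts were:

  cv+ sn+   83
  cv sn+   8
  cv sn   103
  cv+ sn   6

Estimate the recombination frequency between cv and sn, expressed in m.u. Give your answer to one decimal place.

7.0 m.u.

The recombinant classes are cv+ sn and cv sn+: 6 + 8 = 14.
Recombination frequency = 14/200 = 0.0700 ≈ 7.0%, i.e. 7.0 m.u.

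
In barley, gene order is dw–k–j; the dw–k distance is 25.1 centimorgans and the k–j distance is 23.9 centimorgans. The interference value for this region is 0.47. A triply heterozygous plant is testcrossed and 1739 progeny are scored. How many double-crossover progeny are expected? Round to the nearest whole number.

Map distances give recombination frequencies of 0.251 and 0.239 for the two intervals.
With interference 0.47 (so coincidence = 0.53), expected double-crossover frequency = 0.251 × 0.239 × 0.53 = 0.03179.
Expected number = 0.03179 × 1739 = 55.29 ≈ 55.

55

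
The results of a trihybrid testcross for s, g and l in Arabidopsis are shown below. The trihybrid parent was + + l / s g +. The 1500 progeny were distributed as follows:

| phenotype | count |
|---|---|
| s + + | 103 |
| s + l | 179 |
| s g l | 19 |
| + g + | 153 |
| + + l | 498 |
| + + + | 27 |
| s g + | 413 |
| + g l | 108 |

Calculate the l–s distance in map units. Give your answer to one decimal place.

The two rarest classes, + + + and s g l, are the double crossovers. Comparing them with the parentals, only the l allele has switched, so l is the middle locus and the order is g – l – s.
Crossovers in the l–s interval produce the single-crossover classes s + l and + g + (179 + 153 = 332) plus the double crossovers (46).
RF(l–s) = (332 + 46) / 1500 = 378/1500 = 0.2520 → 25.2 map units.

25.2 map units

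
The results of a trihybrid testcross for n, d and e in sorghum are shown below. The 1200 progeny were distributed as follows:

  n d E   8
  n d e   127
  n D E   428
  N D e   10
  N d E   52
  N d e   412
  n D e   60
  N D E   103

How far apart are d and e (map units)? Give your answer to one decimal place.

The two most frequent reciprocal classes, n D E and N d e, are the parental types, so the F1 was n D E / N d e.
The two rarest classes, n d E and N D e, are the double crossovers. Comparing them with the parentals, only the d allele has switched, so d is the middle locus and the order is e – d – n.
Crossovers in the e–d interval produce the single-crossover classes n D e and N d E (60 + 52 = 112) plus the double crossovers (18).
RF(e–d) = (112 + 18) / 1200 = 130/1200 = 0.1083 → 10.8 map units.

10.8 map units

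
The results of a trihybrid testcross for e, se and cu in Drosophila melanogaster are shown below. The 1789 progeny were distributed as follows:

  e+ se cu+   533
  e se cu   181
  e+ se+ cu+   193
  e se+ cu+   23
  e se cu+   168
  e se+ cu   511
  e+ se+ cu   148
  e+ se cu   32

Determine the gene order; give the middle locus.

cu

The two most frequent reciprocal classes, e se+ cu and e+ se cu+, are the parental types, so the F1 was e se+ cu / e+ se cu+.
The two rarest classes, e se+ cu+ and e+ se cu, are the double crossovers. Comparing them with the parentals, only the cu allele has switched, so cu is the middle locus and the order is se – cu – e.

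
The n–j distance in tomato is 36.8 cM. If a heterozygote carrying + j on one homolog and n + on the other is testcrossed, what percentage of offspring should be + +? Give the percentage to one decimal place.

A map distance of 36.8 cM corresponds to a recombination frequency of 0.368.
The F1 is + j / n +, so + + is a recombinant gamete class with expected frequency r/2 = 0.368/2 = 0.1840.
That is 0.1840 = 18.4% of the progeny.

18.4%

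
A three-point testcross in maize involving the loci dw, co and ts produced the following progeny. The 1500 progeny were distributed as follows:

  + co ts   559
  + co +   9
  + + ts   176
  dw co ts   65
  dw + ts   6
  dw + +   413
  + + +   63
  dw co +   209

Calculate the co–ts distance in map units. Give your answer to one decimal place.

26.7 map units

The two most frequent reciprocal classes, + co ts and dw + +, are the parental types, so the F1 was + co ts / dw + +.
The two rarest classes, + co + and dw + ts, are the double crossovers. Comparing them with the parentals, only the ts allele has switched, so ts is the middle locus and the order is dw – ts – co.
Crossovers in the ts–co interval produce the single-crossover classes + + ts and dw co + (176 + 209 = 385) plus the double crossovers (15).
RF(ts–co) = (385 + 15) / 1500 = 400/1500 = 0.2667 → 26.7 map units.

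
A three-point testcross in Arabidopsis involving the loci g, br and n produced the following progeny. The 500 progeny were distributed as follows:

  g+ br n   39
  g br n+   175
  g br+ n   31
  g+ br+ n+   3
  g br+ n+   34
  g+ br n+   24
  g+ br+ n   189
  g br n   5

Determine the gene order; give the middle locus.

n

The two most frequent reciprocal classes, g br n+ and g+ br+ n, are the parental types, so the F1 was g br n+ / g+ br+ n.
The two rarest classes, g br n and g+ br+ n+, are the double crossovers. Comparing them with the parentals, only the n allele has switched, so n is the middle locus and the order is br – n – g.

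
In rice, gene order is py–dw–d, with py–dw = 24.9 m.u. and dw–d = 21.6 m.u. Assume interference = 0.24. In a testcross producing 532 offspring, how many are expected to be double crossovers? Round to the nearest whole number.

22

Map distances give recombination frequencies of 0.249 and 0.216 for the two intervals.
With interference 0.24 (so coincidence = 0.76), expected double-crossover frequency = 0.249 × 0.216 × 0.76 = 0.04088.
Expected number = 0.04088 × 532 = 21.75 ≈ 22.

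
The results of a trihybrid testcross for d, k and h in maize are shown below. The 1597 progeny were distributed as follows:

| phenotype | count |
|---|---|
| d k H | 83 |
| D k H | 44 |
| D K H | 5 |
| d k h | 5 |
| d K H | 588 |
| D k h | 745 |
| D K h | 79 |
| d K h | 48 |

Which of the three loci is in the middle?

d

The two most frequent reciprocal classes, d K H and D k h, are the parental types, so the F1 was d K H / D k h.
The two rarest classes, D K H and d k h, are the double crossovers. Comparing them with the parentals, only the d allele has switched, so d is the middle locus and the order is k – d – h.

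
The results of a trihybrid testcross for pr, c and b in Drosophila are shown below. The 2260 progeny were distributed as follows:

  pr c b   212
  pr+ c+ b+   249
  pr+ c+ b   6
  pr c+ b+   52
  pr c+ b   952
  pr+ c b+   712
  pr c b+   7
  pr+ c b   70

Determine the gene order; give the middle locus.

The two most frequent reciprocal classes, pr c+ b and pr+ c b+, are the parental types, so the F1 was pr c+ b / pr+ c b+.
The two rarest classes, pr+ c+ b and pr c b+, are the double crossovers. Comparing them with the parentals, only the pr allele has switched, so pr is the middle locus and the order is b – pr – c.

pr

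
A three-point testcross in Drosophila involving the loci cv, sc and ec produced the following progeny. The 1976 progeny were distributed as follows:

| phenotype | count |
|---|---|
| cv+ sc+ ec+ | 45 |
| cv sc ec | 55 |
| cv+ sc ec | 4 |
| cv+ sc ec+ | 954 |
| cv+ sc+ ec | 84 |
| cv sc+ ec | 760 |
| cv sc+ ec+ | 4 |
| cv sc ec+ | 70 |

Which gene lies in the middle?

The two most frequent reciprocal classes, cv+ sc ec+ and cv sc+ ec, are the parental types, so the F1 was cv+ sc ec+ / cv sc+ ec.
The two rarest classes, cv+ sc ec and cv sc+ ec+, are the double crossovers. Comparing them with the parentals, only the ec allele has switched, so ec is the middle locus and the order is cv – ec – sc.

ec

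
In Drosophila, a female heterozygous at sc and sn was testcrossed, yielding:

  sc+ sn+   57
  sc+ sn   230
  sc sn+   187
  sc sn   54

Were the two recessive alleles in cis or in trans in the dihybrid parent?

trans

The two most frequent classes are sc+ sn (230) and sc sn+ (187); these are the parental (non-recombinant) types.
So the F1 carried sc+ sn on one chromosome and sc sn+ on the other — the recessive alleles are on opposite chromosomes (trans / repulsion).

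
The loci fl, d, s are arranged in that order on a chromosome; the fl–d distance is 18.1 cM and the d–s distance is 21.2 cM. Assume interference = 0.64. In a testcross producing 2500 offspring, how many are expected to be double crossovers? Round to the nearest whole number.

Map distances give recombination frequencies of 0.181 and 0.212 for the two intervals.
With interference 0.64 (so coincidence = 0.36), expected double-crossover frequency = 0.181 × 0.212 × 0.36 = 0.01381.
Expected number = 0.01381 × 2500 = 34.53 ≈ 35.

35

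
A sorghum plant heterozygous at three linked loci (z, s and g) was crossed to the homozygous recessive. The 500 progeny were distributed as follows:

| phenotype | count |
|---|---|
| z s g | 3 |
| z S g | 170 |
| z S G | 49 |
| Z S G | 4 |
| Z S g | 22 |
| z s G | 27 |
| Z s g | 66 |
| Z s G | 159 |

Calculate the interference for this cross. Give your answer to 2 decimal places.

0.49

The two most frequent reciprocal classes, Z s G and z S g, are the parental types, so the F1 was Z s G / z S g.
The two rarest classes, Z S G and z s g, are the double crossovers. Comparing them with the parentals, only the s allele has switched, so s is the middle locus and the order is g – s – z.
g–s: (115 + 7)/500 = 0.2440; s–z: (49 + 7)/500 = 0.1120.
Expected DCO frequency = 0.2440 × 0.1120 ≈ 0.02733; observed = 7/500 ≈ 0.01400.
Coefficient of coincidence = 0.01400/0.02733 ≈ 0.51; interference = 1 − 0.51 = 0.49.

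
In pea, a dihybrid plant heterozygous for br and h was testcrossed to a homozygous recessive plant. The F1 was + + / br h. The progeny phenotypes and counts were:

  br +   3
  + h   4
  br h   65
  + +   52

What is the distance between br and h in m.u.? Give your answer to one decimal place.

5.6 m.u.

The recombinant classes are + h and br +: 4 + 3 = 7.
Recombination frequency = 7/124 = 0.0565 ≈ 5.6%, i.e. 5.6 m.u.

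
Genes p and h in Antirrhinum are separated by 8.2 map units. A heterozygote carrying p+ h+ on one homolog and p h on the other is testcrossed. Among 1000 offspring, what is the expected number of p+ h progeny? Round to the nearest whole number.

A map distance of 8.2 map units corresponds to a recombination frequency of 0.082.
The F1 is p+ h+ / p h, so p+ h is a recombinant gamete class with expected frequency r/2 = 0.082/2 = 0.0410.
Expected number = 0.0410 × 1000 = 41.00 ≈ 41.

41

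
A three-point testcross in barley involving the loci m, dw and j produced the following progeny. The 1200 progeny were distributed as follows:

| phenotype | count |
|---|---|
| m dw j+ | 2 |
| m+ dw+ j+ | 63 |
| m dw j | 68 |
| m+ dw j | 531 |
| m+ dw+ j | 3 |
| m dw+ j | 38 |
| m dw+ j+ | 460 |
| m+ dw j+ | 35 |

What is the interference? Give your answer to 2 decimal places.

The two most frequent reciprocal classes, m+ dw j and m dw+ j+, are the parental types, so the F1 was m+ dw j / m dw+ j+.
The two rarest classes, m+ dw+ j and m dw j+, are the double crossovers. Comparing them with the parentals, only the dw allele has switched, so dw is the middle locus and the order is j – dw – m.
j–dw: (73 + 5)/1200 = 0.0650; dw–m: (131 + 5)/1200 = 0.1133.
Expected DCO frequency = 0.0650 × 0.1133 ≈ 0.00736; observed = 5/1200 ≈ 0.00417.
Coefficient of coincidence = 0.00417/0.00736 ≈ 0.57; interference = 1 − 0.57 = 0.43.

0.43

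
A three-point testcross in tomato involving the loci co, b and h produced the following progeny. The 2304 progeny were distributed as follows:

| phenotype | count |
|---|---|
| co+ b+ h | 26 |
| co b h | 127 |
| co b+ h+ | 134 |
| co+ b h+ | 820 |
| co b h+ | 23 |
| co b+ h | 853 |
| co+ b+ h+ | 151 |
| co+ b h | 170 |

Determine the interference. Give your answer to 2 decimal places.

The two most frequent reciprocal classes, co b+ h and co+ b h+, are the parental types, so the F1 was co b+ h / co+ b h+.
The two rarest classes, co+ b+ h and co b h+, are the double crossovers. Comparing them with the parentals, only the co allele has switched, so co is the middle locus and the order is b – co – h.
b–co: (278 + 49)/2304 = 0.1419; co–h: (304 + 49)/2304 = 0.1532.
Expected DCO frequency = 0.1419 × 0.1532 ≈ 0.02174; observed = 49/2304 ≈ 0.02127.
Coefficient of coincidence = 0.02127/0.02174 ≈ 0.98; interference = 1 − 0.98 = 0.02.

0.02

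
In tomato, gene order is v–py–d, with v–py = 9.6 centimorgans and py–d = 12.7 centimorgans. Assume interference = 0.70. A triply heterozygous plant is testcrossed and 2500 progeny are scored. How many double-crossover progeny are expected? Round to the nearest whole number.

9

Map distances give recombination frequencies of 0.096 and 0.127 for the two intervals.
With interference 0.70 (so coincidence = 0.30), expected double-crossover frequency = 0.096 × 0.127 × 0.30 = 0.00366.
Expected number = 0.00366 × 2500 = 9.14 ≈ 9.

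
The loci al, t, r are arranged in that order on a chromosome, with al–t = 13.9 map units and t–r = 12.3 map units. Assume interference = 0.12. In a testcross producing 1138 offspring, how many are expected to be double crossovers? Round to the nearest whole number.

17

Map distances give recombination frequencies of 0.139 and 0.123 for the two intervals.
With interference 0.12 (so coincidence = 0.88), expected double-crossover frequency = 0.139 × 0.123 × 0.88 = 0.01505.
Expected number = 0.01505 × 1138 = 17.12 ≈ 17.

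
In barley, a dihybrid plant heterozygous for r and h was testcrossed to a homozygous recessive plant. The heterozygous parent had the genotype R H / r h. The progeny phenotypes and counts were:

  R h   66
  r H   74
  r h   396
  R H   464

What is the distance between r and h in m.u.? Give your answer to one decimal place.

The recombinant classes are R h and r H: 66 + 74 = 140.
Recombination frequency = 140/1000 = 0.1400 ≈ 14.0%, i.e. 14.0 m.u.

14.0 m.u.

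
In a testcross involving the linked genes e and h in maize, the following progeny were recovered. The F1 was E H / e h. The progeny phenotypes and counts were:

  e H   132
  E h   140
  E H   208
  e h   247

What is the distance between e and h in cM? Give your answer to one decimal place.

The recombinant classes are E h and e H: 140 + 132 = 272.
Recombination frequency = 272/727 = 0.3741 ≈ 37.4%, i.e. 37.4 cM.

37.4 cM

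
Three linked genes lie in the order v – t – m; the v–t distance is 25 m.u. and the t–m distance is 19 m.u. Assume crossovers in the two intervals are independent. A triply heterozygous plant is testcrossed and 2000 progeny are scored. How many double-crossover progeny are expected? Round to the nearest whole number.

95

Map distances give recombination frequencies of 0.250 and 0.190 for the two intervals.
With no interference, expected double-crossover frequency = 0.250 × 0.190 = 0.04750.
Expected number = 0.04750 × 2000 = 95.00 ≈ 95.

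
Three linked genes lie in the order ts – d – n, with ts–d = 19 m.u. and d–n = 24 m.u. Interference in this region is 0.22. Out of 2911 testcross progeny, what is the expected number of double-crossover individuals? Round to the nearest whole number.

Map distances give recombination frequencies of 0.190 and 0.240 for the two intervals.
With interference 0.22 (so coincidence = 0.78), expected double-crossover frequency = 0.190 × 0.240 × 0.78 = 0.03557.
Expected number = 0.03557 × 2911 = 103.54 ≈ 104.

104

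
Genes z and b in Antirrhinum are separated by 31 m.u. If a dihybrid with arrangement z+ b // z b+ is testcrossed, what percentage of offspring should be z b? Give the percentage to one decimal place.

A map distance of 31 m.u. corresponds to a recombination frequency of 0.310.
The F1 is z+ b / z b+, so z b is a recombinant gamete class with expected frequency r/2 = 0.310/2 = 0.1550.
That is 0.1550 = 15.5% of the progeny.

15.5%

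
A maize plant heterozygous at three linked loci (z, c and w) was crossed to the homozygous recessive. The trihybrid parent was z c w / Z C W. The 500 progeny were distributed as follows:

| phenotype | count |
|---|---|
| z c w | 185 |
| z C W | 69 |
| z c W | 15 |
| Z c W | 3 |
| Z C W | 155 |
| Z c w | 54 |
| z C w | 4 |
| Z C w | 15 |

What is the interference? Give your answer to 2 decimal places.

The two rarest classes, z C w and Z c W, are the double crossovers. Comparing them with the parentals, only the c allele has switched, so c is the middle locus and the order is w – c – z.
w–c: (30 + 7)/500 = 0.0740; c–z: (123 + 7)/500 = 0.2600.
Expected DCO frequency = 0.0740 × 0.2600 ≈ 0.01924; observed = 7/500 ≈ 0.01400.
Coefficient of coincidence = 0.01400/0.01924 ≈ 0.73; interference = 1 − 0.73 = 0.27.

0.27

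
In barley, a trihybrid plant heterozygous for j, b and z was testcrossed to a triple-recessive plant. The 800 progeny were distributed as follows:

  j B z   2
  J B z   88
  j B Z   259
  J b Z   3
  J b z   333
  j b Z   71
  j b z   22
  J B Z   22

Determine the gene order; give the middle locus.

z

The two most frequent reciprocal classes, J b z and j B Z, are the parental types, so the F1 was J b z / j B Z.
The two rarest classes, J b Z and j B z, are the double crossovers. Comparing them with the parentals, only the z allele has switched, so z is the middle locus and the order is j – z – b.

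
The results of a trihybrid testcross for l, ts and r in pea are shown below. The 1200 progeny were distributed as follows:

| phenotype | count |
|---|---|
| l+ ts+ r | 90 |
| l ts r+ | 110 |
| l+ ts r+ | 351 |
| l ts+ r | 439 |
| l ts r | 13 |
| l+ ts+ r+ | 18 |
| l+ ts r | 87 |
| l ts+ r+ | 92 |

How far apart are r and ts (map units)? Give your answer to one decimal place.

17.5 map units

The two most frequent reciprocal classes, l+ ts r+ and l ts+ r, are the parental types, so the F1 was l+ ts r+ / l ts+ r.
The two rarest classes, l+ ts+ r+ and l ts r, are the double crossovers. Comparing them with the parentals, only the ts allele has switched, so ts is the middle locus and the order is l – ts – r.
Crossovers in the ts–r interval produce the single-crossover classes l+ ts r and l ts+ r+ (87 + 92 = 179) plus the double crossovers (31).
RF(ts–r) = (179 + 31) / 1200 = 210/1200 = 0.1750 → 17.5 map units.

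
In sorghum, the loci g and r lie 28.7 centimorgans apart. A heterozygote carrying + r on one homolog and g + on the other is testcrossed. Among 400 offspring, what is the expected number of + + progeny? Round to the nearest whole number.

57

A map distance of 28.7 centimorgans corresponds to a recombination frequency of 0.287.
The F1 is + r / g +, so + + is a recombinant gamete class with expected frequency r/2 = 0.287/2 = 0.1435.
Expected number = 0.1435 × 400 = 57.40 ≈ 57.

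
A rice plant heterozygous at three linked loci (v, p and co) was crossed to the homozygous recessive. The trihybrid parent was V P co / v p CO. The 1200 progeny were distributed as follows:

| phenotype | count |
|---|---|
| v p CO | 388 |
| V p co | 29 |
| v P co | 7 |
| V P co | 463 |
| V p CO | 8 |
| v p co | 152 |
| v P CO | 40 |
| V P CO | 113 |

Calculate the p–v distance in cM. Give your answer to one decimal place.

The two rarest classes, v P co and V p CO, are the double crossovers. Comparing them with the parentals, only the v allele has switched, so v is the middle locus and the order is p – v – co.
Crossovers in the p–v interval produce the single-crossover classes V p co and v P CO (29 + 40 = 69) plus the double crossovers (15).
RF(p–v) = (69 + 15) / 1200 = 84/1200 = 0.0700 → 7.0 cM.

7.0 cM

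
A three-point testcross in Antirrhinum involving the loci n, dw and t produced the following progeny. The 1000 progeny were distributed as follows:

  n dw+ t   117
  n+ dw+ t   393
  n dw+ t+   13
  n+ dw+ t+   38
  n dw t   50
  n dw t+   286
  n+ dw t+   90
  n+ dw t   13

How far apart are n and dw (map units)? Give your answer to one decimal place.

23.3 map units

The two most frequent reciprocal classes, n dw t+ and n+ dw+ t, are the parental types, so the F1 was n dw t+ / n+ dw+ t.
The two rarest classes, n dw+ t+ and n+ dw t, are the double crossovers. Comparing them with the parentals, only the dw allele has switched, so dw is the middle locus and the order is t – dw – n.
Crossovers in the dw–n interval produce the single-crossover classes n+ dw t+ and n dw+ t (90 + 117 = 207) plus the double crossovers (26).
RF(dw–n) = (207 + 26) / 1000 = 233/1000 = 0.2330 → 23.3 map units.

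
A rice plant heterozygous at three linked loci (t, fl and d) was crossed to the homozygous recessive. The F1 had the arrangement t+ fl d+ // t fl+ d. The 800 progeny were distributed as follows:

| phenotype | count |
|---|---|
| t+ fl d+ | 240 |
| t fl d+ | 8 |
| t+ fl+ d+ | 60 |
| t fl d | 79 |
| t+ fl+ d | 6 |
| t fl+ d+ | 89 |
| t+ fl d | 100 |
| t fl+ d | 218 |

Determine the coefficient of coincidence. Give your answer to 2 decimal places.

The two rarest classes, t fl d+ and t+ fl+ d, are the double crossovers. Comparing them with the parentals, only the t allele has switched, so t is the middle locus and the order is fl – t – d.
fl–t: (139 + 14)/800 = 0.1913; t–d: (189 + 14)/800 = 0.2537.
Expected DCO frequency = 0.1913 × 0.2537 ≈ 0.04853; observed = 14/800 ≈ 0.01750.
Coefficient of coincidence = 0.01750/0.04853 ≈ 0.36.

0.36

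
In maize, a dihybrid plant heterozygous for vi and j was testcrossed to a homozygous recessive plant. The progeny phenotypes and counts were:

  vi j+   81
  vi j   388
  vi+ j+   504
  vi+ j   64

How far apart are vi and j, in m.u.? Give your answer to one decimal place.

14.0 m.u.

The two most frequent classes, vi+ j+ (504) and vi j (388), are the parental types, so the F1 was vi+ j+ / vi j.
The recombinant classes are vi+ j and vi j+: 64 + 81 = 145.
Recombination frequency = 145/1037 = 0.1398 ≈ 14.0%, i.e. 14.0 m.u.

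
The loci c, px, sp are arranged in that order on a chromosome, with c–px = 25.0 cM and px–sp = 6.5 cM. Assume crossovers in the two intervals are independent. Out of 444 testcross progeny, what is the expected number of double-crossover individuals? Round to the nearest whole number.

Map distances give recombination frequencies of 0.250 and 0.065 for the two intervals.
With no interference, expected double-crossover frequency = 0.250 × 0.065 = 0.01625.
Expected number = 0.01625 × 444 = 7.21 ≈ 7.

7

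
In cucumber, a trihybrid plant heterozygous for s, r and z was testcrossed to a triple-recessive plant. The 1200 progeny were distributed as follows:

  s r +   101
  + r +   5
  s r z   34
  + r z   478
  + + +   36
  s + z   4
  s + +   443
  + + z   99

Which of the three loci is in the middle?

The two most frequent reciprocal classes, + r z and s + +, are the parental types, so the F1 was + r z / s + +.
The two rarest classes, + r + and s + z, are the double crossovers. Comparing them with the parentals, only the z allele has switched, so z is the middle locus and the order is s – z – r.

z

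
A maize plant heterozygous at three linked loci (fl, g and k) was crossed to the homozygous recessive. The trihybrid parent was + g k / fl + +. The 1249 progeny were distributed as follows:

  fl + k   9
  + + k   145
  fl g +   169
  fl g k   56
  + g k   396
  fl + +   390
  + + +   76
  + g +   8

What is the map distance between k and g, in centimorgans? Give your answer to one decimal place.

The two rarest classes, + g + and fl + k, are the double crossovers. Comparing them with the parentals, only the k allele has switched, so k is the middle locus and the order is fl – k – g.
Crossovers in the k–g interval produce the single-crossover classes + + k and fl g + (145 + 169 = 314) plus the double crossovers (17).
RF(k–g) = (314 + 17) / 1249 = 331/1249 = 0.2650 → 26.5 centimorgans.

26.5 centimorgans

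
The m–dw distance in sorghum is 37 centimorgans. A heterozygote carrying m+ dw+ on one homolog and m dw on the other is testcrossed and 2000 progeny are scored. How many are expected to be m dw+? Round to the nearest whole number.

370

A map distance of 37 centimorgans corresponds to a recombination frequency of 0.370.
The F1 is m+ dw+ / m dw, so m dw+ is a recombinant gamete class with expected frequency r/2 = 0.370/2 = 0.1850.
Expected number = 0.1850 × 2000 = 370.00 ≈ 370.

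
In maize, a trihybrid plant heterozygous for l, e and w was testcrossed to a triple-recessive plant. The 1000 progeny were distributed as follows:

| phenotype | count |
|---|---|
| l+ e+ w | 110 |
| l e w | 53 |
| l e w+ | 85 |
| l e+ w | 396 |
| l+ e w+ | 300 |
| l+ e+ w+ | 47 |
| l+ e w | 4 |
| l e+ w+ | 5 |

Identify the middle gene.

w

The two most frequent reciprocal classes, l+ e w+ and l e+ w, are the parental types, so the F1 was l+ e w+ / l e+ w.
The two rarest classes, l+ e w and l e+ w+, are the double crossovers. Comparing them with the parentals, only the w allele has switched, so w is the middle locus and the order is l – w – e.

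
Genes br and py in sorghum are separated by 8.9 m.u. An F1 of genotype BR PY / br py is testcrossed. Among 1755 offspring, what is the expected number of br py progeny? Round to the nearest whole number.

A map distance of 8.9 m.u. corresponds to a recombination frequency of 0.089.
The F1 is BR PY / br py, so br py is a parental gamete class with expected frequency (1 − r)/2 = 0.911/2 = 0.4555.
Expected number = 0.4555 × 1755 = 799.40 ≈ 799.

799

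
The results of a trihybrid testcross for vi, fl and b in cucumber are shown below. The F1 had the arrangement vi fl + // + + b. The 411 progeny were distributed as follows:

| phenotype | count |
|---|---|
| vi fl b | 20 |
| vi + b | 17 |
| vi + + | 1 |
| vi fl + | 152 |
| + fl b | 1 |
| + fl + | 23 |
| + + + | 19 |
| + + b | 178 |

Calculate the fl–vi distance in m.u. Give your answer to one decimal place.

The two rarest classes, vi + + and + fl b, are the double crossovers. Comparing them with the parentals, only the fl allele has switched, so fl is the middle locus and the order is b – fl – vi.
Crossovers in the fl–vi interval produce the single-crossover classes + fl + and vi + b (23 + 17 = 40) plus the double crossovers (2).
RF(fl–vi) = (40 + 2) / 411 = 42/411 = 0.1022 → 10.2 m.u.

10.2 m.u.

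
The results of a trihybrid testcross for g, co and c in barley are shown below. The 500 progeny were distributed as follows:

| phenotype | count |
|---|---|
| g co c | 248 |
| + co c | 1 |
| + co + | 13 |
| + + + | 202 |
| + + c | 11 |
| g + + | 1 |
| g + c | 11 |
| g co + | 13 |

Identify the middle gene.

g

The two most frequent reciprocal classes, g co c and + + +, are the parental types, so the F1 was g co c / + + +.
The two rarest classes, + co c and g + +, are the double crossovers. Comparing them with the parentals, only the g allele has switched, so g is the middle locus and the order is c – g – co.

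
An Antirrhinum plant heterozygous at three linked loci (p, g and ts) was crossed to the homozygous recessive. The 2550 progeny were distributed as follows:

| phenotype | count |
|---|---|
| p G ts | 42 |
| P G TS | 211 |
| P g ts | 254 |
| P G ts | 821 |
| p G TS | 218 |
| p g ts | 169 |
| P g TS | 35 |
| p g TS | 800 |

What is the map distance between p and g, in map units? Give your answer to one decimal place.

21.5 map units

The two most frequent reciprocal classes, p g TS and P G ts, are the parental types, so the F1 was p g TS / P G ts.
The two rarest classes, P g TS and p G ts, are the double crossovers. Comparing them with the parentals, only the p allele has switched, so p is the middle locus and the order is ts – p – g.
Crossovers in the p–g interval produce the single-crossover classes p G TS and P g ts (218 + 254 = 472) plus the double crossovers (77).
RF(p–g) = (472 + 77) / 2550 = 549/2550 = 0.2153 → 21.5 map units.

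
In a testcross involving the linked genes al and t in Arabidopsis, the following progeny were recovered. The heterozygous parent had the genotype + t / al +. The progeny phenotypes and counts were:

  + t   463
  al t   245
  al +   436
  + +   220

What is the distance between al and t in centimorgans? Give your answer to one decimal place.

34.1 centimorgans

The recombinant classes are + + and al t: 220 + 245 = 465.
Recombination frequency = 465/1364 = 0.3409 ≈ 34.1%, i.e. 34.1 centimorgans.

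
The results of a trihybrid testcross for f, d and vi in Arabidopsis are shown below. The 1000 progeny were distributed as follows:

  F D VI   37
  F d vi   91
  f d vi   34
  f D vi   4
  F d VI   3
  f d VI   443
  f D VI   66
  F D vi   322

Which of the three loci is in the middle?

The two most frequent reciprocal classes, f d VI and F D vi, are the parental types, so the F1 was f d VI / F D vi.
The two rarest classes, F d VI and f D vi, are the double crossovers. Comparing them with the parentals, only the f allele has switched, so f is the middle locus and the order is d – f – vi.

f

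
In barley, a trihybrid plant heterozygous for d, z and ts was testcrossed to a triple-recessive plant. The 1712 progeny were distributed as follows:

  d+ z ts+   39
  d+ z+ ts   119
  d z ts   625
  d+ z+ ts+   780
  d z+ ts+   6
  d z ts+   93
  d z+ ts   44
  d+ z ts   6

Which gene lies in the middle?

d

The two most frequent reciprocal classes, d+ z+ ts+ and d z ts, are the parental types, so the F1 was d+ z+ ts+ / d z ts.
The two rarest classes, d z+ ts+ and d+ z ts, are the double crossovers. Comparing them with the parentals, only the d allele has switched, so d is the middle locus and the order is z – d – ts.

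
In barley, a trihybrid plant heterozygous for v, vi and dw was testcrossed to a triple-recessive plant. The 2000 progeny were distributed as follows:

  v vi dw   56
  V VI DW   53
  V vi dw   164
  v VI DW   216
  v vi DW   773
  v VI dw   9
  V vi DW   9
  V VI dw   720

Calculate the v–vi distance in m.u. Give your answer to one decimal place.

19.9 m.u.

The two most frequent reciprocal classes, V VI dw and v vi DW, are the parental types, so the F1 was V VI dw / v vi DW.
The two rarest classes, v VI dw and V vi DW, are the double crossovers. Comparing them with the parentals, only the v allele has switched, so v is the middle locus and the order is dw – v – vi.
Crossovers in the v–vi interval produce the single-crossover classes V vi dw and v VI DW (164 + 216 = 380) plus the double crossovers (18).
RF(v–vi) = (380 + 18) / 2000 = 398/2000 = 0.1990 → 19.9 m.u.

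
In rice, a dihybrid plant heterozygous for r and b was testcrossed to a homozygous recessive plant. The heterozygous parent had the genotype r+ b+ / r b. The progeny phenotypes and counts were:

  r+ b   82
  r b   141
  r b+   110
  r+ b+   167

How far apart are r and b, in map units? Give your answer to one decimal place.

38.4 map units

The recombinant classes are r+ b and r b+: 82 + 110 = 192.
Recombination frequency = 192/500 = 0.3840 ≈ 38.4%, i.e. 38.4 map units.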